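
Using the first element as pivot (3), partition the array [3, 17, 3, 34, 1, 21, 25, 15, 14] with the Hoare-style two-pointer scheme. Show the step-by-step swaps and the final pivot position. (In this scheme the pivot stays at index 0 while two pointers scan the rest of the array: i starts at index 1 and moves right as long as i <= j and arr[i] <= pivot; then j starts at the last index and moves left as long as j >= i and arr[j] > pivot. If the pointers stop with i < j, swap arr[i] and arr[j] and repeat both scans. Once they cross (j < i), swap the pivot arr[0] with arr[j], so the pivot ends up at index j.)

Hoare-style two-pointer partition with pivot = 3:

Initial array: [3, 17, 3, 34, 1, 21, 25, 15, 14]

Pointers start at i = 1, j = 8.
i stops at index 1 (arr[1]=17 > 3), j stops at index 4 (arr[4]=1 <= 3): swap arr[1] and arr[4], array becomes [3, 1, 3, 34, 17, 21, 25, 15, 14]
i ends at 3, j ends at 2: the pointers have crossed (j < i), so scanning stops.

Swap pivot arr[0] with arr[2] to place pivot at position 2: [3, 1, 3, 34, 17, 21, 25, 15, 14]
Pivot position: 2

After partitioning with pivot 3, the array becomes [3, 1, 3, 34, 17, 21, 25, 15, 14]. The pivot is placed at index 2. All elements to the left of the pivot are <= 3, and all elements to the right are > 3.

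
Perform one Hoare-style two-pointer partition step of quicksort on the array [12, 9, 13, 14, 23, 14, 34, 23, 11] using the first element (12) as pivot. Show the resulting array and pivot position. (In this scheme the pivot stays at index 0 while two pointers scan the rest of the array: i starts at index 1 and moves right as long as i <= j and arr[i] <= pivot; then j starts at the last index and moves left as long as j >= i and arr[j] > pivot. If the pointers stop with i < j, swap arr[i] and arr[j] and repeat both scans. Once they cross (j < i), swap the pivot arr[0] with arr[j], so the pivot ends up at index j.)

Hoare-style two-pointer partition with pivot = 12:

Initial array: [12, 9, 13, 14, 23, 14, 34, 23, 11]

Pointers start at i = 1, j = 8.
i stops at index 2 (arr[2]=13 > 12), j stops at index 8 (arr[8]=11 <= 12): swap arr[2] and arr[8], array becomes [12, 9, 11, 14, 23, 14, 34, 23, 13]
i ends at 3, j ends at 2: the pointers have crossed (j < i), so scanning stops.

Swap pivot arr[0] with arr[2] to place pivot at position 2: [11, 9, 12, 14, 23, 14, 34, 23, 13]
Pivot position: 2

After partitioning with pivot 12, the array becomes [11, 9, 12, 14, 23, 14, 34, 23, 13]. The pivot is placed at index 2. All elements to the left of the pivot are <= 12, and all elements to the right are > 12.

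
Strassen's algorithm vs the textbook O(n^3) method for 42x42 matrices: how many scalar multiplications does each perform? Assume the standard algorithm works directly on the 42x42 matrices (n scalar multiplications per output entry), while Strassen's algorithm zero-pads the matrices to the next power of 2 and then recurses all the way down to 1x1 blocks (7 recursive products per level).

Matrix multiplication for 42x42 matrices:

Strassen's algorithm requires power-of-2 dimensions. Pad 42x42 to 64x64 (next power of 2).

Standard algorithm: 42^3 = 74088 multiplications
Strassen's algorithm: 7^(log2(64)) = 7^6 = 117649 multiplications
Difference: 74088 - 117649 = -43561 (Strassen uses MORE here due to padding overhead — for small or just-over-power-of-2 n, padding can outweigh the per-level savings)

Standard: 74088 multiplications (42^3). Strassen: 117649 multiplications (7^6, after padding to 64x64). Strassen reduces 8 recursive multiplications to 7 at each level.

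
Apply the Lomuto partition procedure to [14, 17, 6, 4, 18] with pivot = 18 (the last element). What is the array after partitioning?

Lomuto partition with pivot = 18:

Initial array: [14, 17, 6, 4, 18]

arr[0]=14 <= 18: swap with position 0, array becomes [14, 17, 6, 4, 18]
arr[1]=17 <= 18: swap with position 1, array becomes [14, 17, 6, 4, 18]
arr[2]=6 <= 18: swap with position 2, array becomes [14, 17, 6, 4, 18]
arr[3]=4 <= 18: swap with position 3, array becomes [14, 17, 6, 4, 18]

Place pivot at position 4: [14, 17, 6, 4, 18]
Pivot position: 4

After partitioning with pivot 18, the array becomes [14, 17, 6, 4, 18]. The pivot is placed at index 4. All elements to the left of the pivot are <= 18, and all elements to the right are > 18.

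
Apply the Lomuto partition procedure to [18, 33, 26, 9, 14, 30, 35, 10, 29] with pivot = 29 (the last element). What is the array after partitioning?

Lomuto partition with pivot = 29:

Initial array: [18, 33, 26, 9, 14, 30, 35, 10, 29]

arr[0]=18 <= 29: swap with position 0, array becomes [18, 33, 26, 9, 14, 30, 35, 10, 29]
arr[1]=33 > 29: no swap
arr[2]=26 <= 29: swap with position 1, array becomes [18, 26, 33, 9, 14, 30, 35, 10, 29]
arr[3]=9 <= 29: swap with position 2, array becomes [18, 26, 9, 33, 14, 30, 35, 10, 29]
arr[4]=14 <= 29: swap with position 3, array becomes [18, 26, 9, 14, 33, 30, 35, 10, 29]
arr[5]=30 > 29: no swap
arr[6]=35 > 29: no swap
arr[7]=10 <= 29: swap with position 4, array becomes [18, 26, 9, 14, 10, 30, 35, 33, 29]

Place pivot at position 5: [18, 26, 9, 14, 10, 29, 35, 33, 30]
Pivot position: 5

After partitioning with pivot 29, the array becomes [18, 26, 9, 14, 10, 29, 35, 33, 30]. The pivot is placed at index 5. All elements to the left of the pivot are <= 29, and all elements to the right are > 29.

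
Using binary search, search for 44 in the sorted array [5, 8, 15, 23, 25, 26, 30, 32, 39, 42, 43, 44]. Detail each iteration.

Binary search for 44 in [5, 8, 15, 23, 25, 26, 30, 32, 39, 42, 43, 44]:

lo=0, hi=11, mid=5, arr[mid]=26 -> 26 < 44, search right half
lo=6, hi=11, mid=8, arr[mid]=39 -> 39 < 44, search right half
lo=9, hi=11, mid=10, arr[mid]=43 -> 43 < 44, search right half
lo=11, hi=11, mid=11, arr[mid]=44 -> Found target at index 11!

Binary search finds 44 at index 11 after 4 comparisons. The search repeatedly halves the search space by comparing with the middle element.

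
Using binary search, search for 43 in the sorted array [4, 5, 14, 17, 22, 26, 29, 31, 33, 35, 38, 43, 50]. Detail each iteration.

Binary search for 43 in [4, 5, 14, 17, 22, 26, 29, 31, 33, 35, 38, 43, 50]:

lo=0, hi=12, mid=6, arr[mid]=29 -> 29 < 43, search right half
lo=7, hi=12, mid=9, arr[mid]=35 -> 35 < 43, search right half
lo=10, hi=12, mid=11, arr[mid]=43 -> Found target at index 11!

Binary search finds 43 at index 11 after 3 comparisons. The search repeatedly halves the search space by comparing with the middle element.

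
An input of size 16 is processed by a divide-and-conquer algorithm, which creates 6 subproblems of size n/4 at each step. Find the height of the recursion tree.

For divide and conquer with division factor 4:

Problem sizes at each level:
Level 0: 16
Level 1: 4
Level 2: 1

The root is level 0 and the size-1 base case is level 2 (the tree spans levels 0 through 2, i.e. 3 levels counting the root), so the depth is the number of divisions: log_4(16) = 2

The recursion tree depth is log_4(16) = 2. At each level, the problem size is divided by 4, so it takes 2 divisions to reduce to a base case of size 1. The algorithm makes 6 recursive calls at each level.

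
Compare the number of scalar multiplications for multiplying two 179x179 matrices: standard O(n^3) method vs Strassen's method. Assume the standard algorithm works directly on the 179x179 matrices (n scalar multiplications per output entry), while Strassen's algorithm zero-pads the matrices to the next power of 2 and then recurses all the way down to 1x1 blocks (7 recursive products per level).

Matrix multiplication for 179x179 matrices:

Strassen's algorithm requires power-of-2 dimensions. Pad 179x179 to 256x256 (next power of 2).

Standard algorithm: 179^3 = 5735339 multiplications
Strassen's algorithm: 7^(log2(256)) = 7^8 = 5764801 multiplications
Difference: 5735339 - 5764801 = -29462 (Strassen uses MORE here due to padding overhead — for small or just-over-power-of-2 n, padding can outweigh the per-level savings)

Standard: 5735339 multiplications (179^3). Strassen: 5764801 multiplications (7^8, after padding to 256x256). Strassen reduces 8 recursive multiplications to 7 at each level.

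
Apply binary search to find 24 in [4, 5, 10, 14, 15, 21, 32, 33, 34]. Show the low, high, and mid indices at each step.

Binary search for 24 in [4, 5, 10, 14, 15, 21, 32, 33, 34]:

lo=0, hi=8, mid=4, arr[mid]=15 -> 15 < 24, search right half
lo=5, hi=8, mid=6, arr[mid]=32 -> 32 > 24, search left half
lo=5, hi=5, mid=5, arr[mid]=21 -> 21 < 24, search right half
lo=6 > hi=5, target 24 not found

Binary search determines that 24 is not in the array after 3 comparisons. The search space was exhausted without finding the target.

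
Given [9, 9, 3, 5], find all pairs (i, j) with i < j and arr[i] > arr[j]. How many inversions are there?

Finding inversions in [9, 9, 3, 5]:

(0, 2): arr[0]=9 > arr[2]=3
(0, 3): arr[0]=9 > arr[3]=5
(1, 2): arr[1]=9 > arr[2]=3
(1, 3): arr[1]=9 > arr[3]=5

Total inversions: 4

The array has 4 inversion(s): (0,2), (0,3), (1,2), (1,3). Each pair (i,j) satisfies i < j and arr[i] > arr[j].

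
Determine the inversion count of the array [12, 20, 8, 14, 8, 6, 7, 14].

Finding inversions in [12, 20, 8, 14, 8, 6, 7, 14]:

(0, 2): arr[0]=12 > arr[2]=8
(0, 4): arr[0]=12 > arr[4]=8
(0, 5): arr[0]=12 > arr[5]=6
(0, 6): arr[0]=12 > arr[6]=7
(1, 2): arr[1]=20 > arr[2]=8
(1, 3): arr[1]=20 > arr[3]=14
(1, 4): arr[1]=20 > arr[4]=8
(1, 5): arr[1]=20 > arr[5]=6
(1, 6): arr[1]=20 > arr[6]=7
(1, 7): arr[1]=20 > arr[7]=14
(2, 5): arr[2]=8 > arr[5]=6
(2, 6): arr[2]=8 > arr[6]=7
(3, 4): arr[3]=14 > arr[4]=8
(3, 5): arr[3]=14 > arr[5]=6
(3, 6): arr[3]=14 > arr[6]=7
(4, 5): arr[4]=8 > arr[5]=6
(4, 6): arr[4]=8 > arr[6]=7

Total inversions: 17

The array has 17 inversion(s): (0,2), (0,4), (0,5), (0,6), (1,2), (1,3), (1,4), (1,5), (1,6), (1,7), (2,5), (2,6), (3,4), (3,5), (3,6), (4,5), (4,6). Each pair (i,j) satisfies i < j and arr[i] > arr[j].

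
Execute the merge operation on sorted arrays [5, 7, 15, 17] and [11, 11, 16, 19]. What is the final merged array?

Merging process:

Compare 5 vs 11: take 5 from left. Merged: [5]
Compare 7 vs 11: take 7 from left. Merged: [5, 7]
Compare 15 vs 11: take 11 from right. Merged: [5, 7, 11]
Compare 15 vs 11: take 11 from right. Merged: [5, 7, 11, 11]
Compare 15 vs 16: take 15 from left. Merged: [5, 7, 11, 11, 15]
Compare 17 vs 16: take 16 from right. Merged: [5, 7, 11, 11, 15, 16]
Compare 17 vs 19: take 17 from left. Merged: [5, 7, 11, 11, 15, 16, 17]
Append remaining from right: [19]. Merged: [5, 7, 11, 11, 15, 16, 17, 19]

Final merged array: [5, 7, 11, 11, 15, 16, 17, 19]
Total comparisons: 7

The merged array is [5, 7, 11, 11, 15, 16, 17, 19], requiring 7 comparisons. The merge step runs in O(n) time where n is the total number of elements.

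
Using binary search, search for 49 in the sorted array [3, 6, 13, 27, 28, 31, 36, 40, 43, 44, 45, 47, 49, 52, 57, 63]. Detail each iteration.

Binary search for 49 in [3, 6, 13, 27, 28, 31, 36, 40, 43, 44, 45, 47, 49, 52, 57, 63]:

lo=0, hi=15, mid=7, arr[mid]=40 -> 40 < 49, search right half
lo=8, hi=15, mid=11, arr[mid]=47 -> 47 < 49, search right half
lo=12, hi=15, mid=13, arr[mid]=52 -> 52 > 49, search left half
lo=12, hi=12, mid=12, arr[mid]=49 -> Found target at index 12!

Binary search finds 49 at index 12 after 4 comparisons. The search repeatedly halves the search space by comparing with the middle element.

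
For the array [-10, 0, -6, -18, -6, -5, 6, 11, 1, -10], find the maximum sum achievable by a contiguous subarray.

Using Kadane's algorithm on [-10, 0, -6, -18, -6, -5, 6, 11, 1, -10]:

Scanning through the array:
Position 1 (value 0): max_ending_here = 0, max_so_far = 0
Position 2 (value -6): max_ending_here = -6, max_so_far = 0
Position 3 (value -18): max_ending_here = -18, max_so_far = 0
Position 4 (value -6): max_ending_here = -6, max_so_far = 0
Position 5 (value -5): max_ending_here = -5, max_so_far = 0
Position 6 (value 6): max_ending_here = 6, max_so_far = 6
Position 7 (value 11): max_ending_here = 17, max_so_far = 17
Position 8 (value 1): max_ending_here = 18, max_so_far = 18
Position 9 (value -10): max_ending_here = 8, max_so_far = 18

Maximum subarray: [6, 11, 1]
Maximum sum: 18

The maximum subarray is [6, 11, 1] with sum 18. This subarray runs from index 6 to index 8.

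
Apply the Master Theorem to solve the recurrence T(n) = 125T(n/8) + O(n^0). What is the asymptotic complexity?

Master Theorem for T(n) = 125T(n/8) + O(n^0):

a = 125, b = 8, c = 0
log_b(a) = log_8(125) = 2.3219

Case 1: c = 0 < log_8(125) = 2.3219
T(n) = O(n^(log_8 125))

For T(n) = 125T(n/8) + O(n^0): log_8(125) = 2.3219. This is Case 1 of the Master Theorem (c < log_b(a), work dominated by leaves), giving O(n^(log_8 125)).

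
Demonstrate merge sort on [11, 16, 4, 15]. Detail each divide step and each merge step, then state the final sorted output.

Merge sort trace:

Split: [11, 16, 4, 15] -> [11, 16] and [4, 15]
  Split: [11, 16] -> [11] and [16]
  Merge: [11] + [16] -> [11, 16]
  Split: [4, 15] -> [4] and [15]
  Merge: [4] + [15] -> [4, 15]
Merge: [11, 16] + [4, 15] -> [4, 11, 15, 16]

Final sorted array: [4, 11, 15, 16]

The merge sort proceeds by recursively splitting the array and merging sorted halves.
After all merges, the sorted array is [4, 11, 15, 16].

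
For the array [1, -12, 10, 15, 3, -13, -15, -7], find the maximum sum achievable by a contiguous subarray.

Using Kadane's algorithm on [1, -12, 10, 15, 3, -13, -15, -7]:

Scanning through the array:
Position 1 (value -12): max_ending_here = -11, max_so_far = 1
Position 2 (value 10): max_ending_here = 10, max_so_far = 10
Position 3 (value 15): max_ending_here = 25, max_so_far = 25
Position 4 (value 3): max_ending_here = 28, max_so_far = 28
Position 5 (value -13): max_ending_here = 15, max_so_far = 28
Position 6 (value -15): max_ending_here = 0, max_so_far = 28
Position 7 (value -7): max_ending_here = -7, max_so_far = 28

Maximum subarray: [10, 15, 3]
Maximum sum: 28

The maximum subarray is [10, 15, 3] with sum 28. This subarray runs from index 2 to index 4.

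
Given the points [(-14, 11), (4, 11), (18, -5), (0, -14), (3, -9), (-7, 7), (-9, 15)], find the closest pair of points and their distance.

Computing all pairwise distances among 7 points:

d((-14, 11), (4, 11)) = 18.0
d((-14, 11), (18, -5)) = 35.7771
d((-14, 11), (0, -14)) = 28.6531
d((-14, 11), (3, -9)) = 26.2488
d((-14, 11), (-7, 7)) = 8.0623
d((-14, 11), (-9, 15)) = 6.4031
d((4, 11), (18, -5)) = 21.2603
d((4, 11), (0, -14)) = 25.318
d((4, 11), (3, -9)) = 20.025
d((4, 11), (-7, 7)) = 11.7047
d((4, 11), (-9, 15)) = 13.6015
d((18, -5), (0, -14)) = 20.1246
d((18, -5), (3, -9)) = 15.5242
d((18, -5), (-7, 7)) = 27.7308
d((18, -5), (-9, 15)) = 33.6006
d((0, -14), (3, -9)) = 5.831 <-- minimum
d((0, -14), (-7, 7)) = 22.1359
d((0, -14), (-9, 15)) = 30.3645
d((3, -9), (-7, 7)) = 18.868
d((3, -9), (-9, 15)) = 26.8328
d((-7, 7), (-9, 15)) = 8.2462

Closest pair: (0, -14) and (3, -9) with distance 5.831

The closest pair is (0, -14) and (3, -9) with Euclidean distance 5.831. For 7 points, brute-force pairwise comparison is shown above. For large n, the divide-and-conquer algorithm (sort by x, recurse on halves, check the dividing strip) achieves O(n log n).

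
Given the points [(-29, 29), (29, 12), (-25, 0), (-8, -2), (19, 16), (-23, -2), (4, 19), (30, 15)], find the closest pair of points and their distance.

Computing all pairwise distances among 8 points:

d((-29, 29), (29, 12)) = 60.4401
d((-29, 29), (-25, 0)) = 29.2746
d((-29, 29), (-8, -2)) = 37.4433
d((-29, 29), (19, 16)) = 49.7293
d((-29, 29), (-23, -2)) = 31.5753
d((-29, 29), (4, 19)) = 34.4819
d((-29, 29), (30, 15)) = 60.6383
d((29, 12), (-25, 0)) = 55.3173
d((29, 12), (-8, -2)) = 39.5601
d((29, 12), (19, 16)) = 10.7703
d((29, 12), (-23, -2)) = 53.8516
d((29, 12), (4, 19)) = 25.9615
d((29, 12), (30, 15)) = 3.1623
d((-25, 0), (-8, -2)) = 17.1172
d((-25, 0), (19, 16)) = 46.8188
d((-25, 0), (-23, -2)) = 2.8284 <-- minimum
d((-25, 0), (4, 19)) = 34.6699
d((-25, 0), (30, 15)) = 57.0088
d((-8, -2), (19, 16)) = 32.45
d((-8, -2), (-23, -2)) = 15.0
d((-8, -2), (4, 19)) = 24.1868
d((-8, -2), (30, 15)) = 41.6293
d((19, 16), (-23, -2)) = 45.6946
d((19, 16), (4, 19)) = 15.2971
d((19, 16), (30, 15)) = 11.0454
d((-23, -2), (4, 19)) = 34.2053
d((-23, -2), (30, 15)) = 55.6597
d((4, 19), (30, 15)) = 26.3059

Closest pair: (-25, 0) and (-23, -2) with distance 2.8284

The closest pair is (-25, 0) and (-23, -2) with Euclidean distance 2.8284. For 8 points, brute-force pairwise comparison is shown above. For large n, the divide-and-conquer algorithm (sort by x, recurse on halves, check the dividing strip) achieves O(n log n).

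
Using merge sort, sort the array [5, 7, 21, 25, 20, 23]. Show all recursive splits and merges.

Merge sort trace:

Split: [5, 7, 21, 25, 20, 23] -> [5, 7, 21] and [25, 20, 23]
  Split: [5, 7, 21] -> [5] and [7, 21]
    Split: [7, 21] -> [7] and [21]
    Merge: [7] + [21] -> [7, 21]
  Merge: [5] + [7, 21] -> [5, 7, 21]
  Split: [25, 20, 23] -> [25] and [20, 23]
    Split: [20, 23] -> [20] and [23]
    Merge: [20] + [23] -> [20, 23]
  Merge: [25] + [20, 23] -> [20, 23, 25]
Merge: [5, 7, 21] + [20, 23, 25] -> [5, 7, 20, 21, 23, 25]

Final sorted array: [5, 7, 20, 21, 23, 25]

The merge sort proceeds by recursively splitting the array and merging sorted halves.
After all merges, the sorted array is [5, 7, 20, 21, 23, 25].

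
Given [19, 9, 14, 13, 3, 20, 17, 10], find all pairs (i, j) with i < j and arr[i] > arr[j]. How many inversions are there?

Finding inversions in [19, 9, 14, 13, 3, 20, 17, 10]:

(0, 1): arr[0]=19 > arr[1]=9
(0, 2): arr[0]=19 > arr[2]=14
(0, 3): arr[0]=19 > arr[3]=13
(0, 4): arr[0]=19 > arr[4]=3
(0, 6): arr[0]=19 > arr[6]=17
(0, 7): arr[0]=19 > arr[7]=10
(1, 4): arr[1]=9 > arr[4]=3
(2, 3): arr[2]=14 > arr[3]=13
(2, 4): arr[2]=14 > arr[4]=3
(2, 7): arr[2]=14 > arr[7]=10
(3, 4): arr[3]=13 > arr[4]=3
(3, 7): arr[3]=13 > arr[7]=10
(5, 6): arr[5]=20 > arr[6]=17
(5, 7): arr[5]=20 > arr[7]=10
(6, 7): arr[6]=17 > arr[7]=10

Total inversions: 15

The array has 15 inversion(s): (0,1), (0,2), (0,3), (0,4), (0,6), (0,7), (1,4), (2,3), (2,4), (2,7), (3,4), (3,7), (5,6), (5,7), (6,7). Each pair (i,j) satisfies i < j and arr[i] > arr[j].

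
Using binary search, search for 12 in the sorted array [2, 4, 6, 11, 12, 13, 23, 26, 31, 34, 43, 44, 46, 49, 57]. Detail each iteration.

Binary search for 12 in [2, 4, 6, 11, 12, 13, 23, 26, 31, 34, 43, 44, 46, 49, 57]:

lo=0, hi=14, mid=7, arr[mid]=26 -> 26 > 12, search left half
lo=0, hi=6, mid=3, arr[mid]=11 -> 11 < 12, search right half
lo=4, hi=6, mid=5, arr[mid]=13 -> 13 > 12, search left half
lo=4, hi=4, mid=4, arr[mid]=12 -> Found target at index 4!

Binary search finds 12 at index 4 after 4 comparisons. The search repeatedly halves the search space by comparing with the middle element.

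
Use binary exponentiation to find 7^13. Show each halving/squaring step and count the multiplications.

Computing 7^13 by squaring (build up from 7^1; each line after the first costs one multiplication):

7^1 = 7
7^2 = (7^1)^2 = 7^2 = 49
7^3 = 7 * 7^2 = 7 * 49 = 343
7^6 = (7^3)^2 = 343^2 = 117649
7^12 = (7^6)^2 = 117649^2 = 13841287201
7^13 = 7 * 7^12 = 7 * 13841287201 = 96889010407

Result: 96889010407
Multiplications needed: 5 (5 lines after 7^1)

7^13 = 96889010407. Using exponentiation by squaring, this requires 5 multiplications. The key idea: if the exponent is even, square the half-power; if odd, multiply by the base once.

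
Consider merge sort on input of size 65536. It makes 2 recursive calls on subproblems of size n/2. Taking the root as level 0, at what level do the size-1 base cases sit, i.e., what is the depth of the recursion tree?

For divide and conquer with division factor 2:

Problem sizes at each level:
Level 0: 65536
Level 1: 32768
Level 2: 16384
Level 3: 8192
Level 4: 4096
Level 5: 2048
Level 6: 1024
Level 7: 512
Level 8: 256
Level 9: 128
Level 10: 64
Level 11: 32
Level 12: 16
Level 13: 8
Level 14: 4
Level 15: 2
Level 16: 1

The root is level 0 and the size-1 base case is level 16 (the tree spans levels 0 through 16, i.e. 17 levels counting the root), so the depth is the number of divisions: log_2(65536) = 16

The recursion tree depth is log_2(65536) = 16. At each level, the problem size is divided by 2, so it takes 16 divisions to reduce to a base case of size 1. The algorithm makes 2 recursive calls at each level.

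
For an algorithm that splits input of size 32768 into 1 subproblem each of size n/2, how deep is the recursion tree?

For divide and conquer with division factor 2:

Problem sizes at each level:
Level 0: 32768
Level 1: 16384
Level 2: 8192
Level 3: 4096
Level 4: 2048
Level 5: 1024
Level 6: 512
Level 7: 256
Level 8: 128
Level 9: 64
Level 10: 32
Level 11: 16
Level 12: 8
Level 13: 4
Level 14: 2
Level 15: 1

The root is level 0 and the size-1 base case is level 15 (the tree spans levels 0 through 15, i.e. 16 levels counting the root), so the depth is the number of divisions: log_2(32768) = 15

The recursion tree depth is log_2(32768) = 15. At each level, the problem size is divided by 2, so it takes 15 divisions to reduce to a base case of size 1. The algorithm makes 1 recursive call at each level.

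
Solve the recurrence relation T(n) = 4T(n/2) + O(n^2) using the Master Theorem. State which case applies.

Master Theorem for T(n) = 4T(n/2) + O(n^2):

a = 4, b = 2, c = 2
log_b(a) = log_2(4) = 2.0000

Case 2: c = 2 = log_2(4) = 2.0000
T(n) = O(n^2 log n) = O(n^2 log n)

For T(n) = 4T(n/2) + O(n^2): log_2(4) = 2.0000. This is Case 2 of the Master Theorem (c = log_b(a), equal work at all levels), giving O(n^2 log n).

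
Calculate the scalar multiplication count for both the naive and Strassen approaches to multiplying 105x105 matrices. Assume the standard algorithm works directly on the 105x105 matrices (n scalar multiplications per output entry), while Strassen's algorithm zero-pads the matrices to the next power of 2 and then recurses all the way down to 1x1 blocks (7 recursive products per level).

Matrix multiplication for 105x105 matrices:

Strassen's algorithm requires power-of-2 dimensions. Pad 105x105 to 128x128 (next power of 2).

Standard algorithm: 105^3 = 1157625 multiplications
Strassen's algorithm: 7^(log2(128)) = 7^7 = 823543 multiplications
Savings: 1157625 - 823543 = 334082 multiplications

Standard: 1157625 multiplications (105^3). Strassen: 823543 multiplications (7^7, after padding to 128x128). Strassen reduces 8 recursive multiplications to 7 at each level.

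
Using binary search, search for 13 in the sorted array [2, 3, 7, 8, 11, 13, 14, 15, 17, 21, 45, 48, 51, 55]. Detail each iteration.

Binary search for 13 in [2, 3, 7, 8, 11, 13, 14, 15, 17, 21, 45, 48, 51, 55]:

lo=0, hi=13, mid=6, arr[mid]=14 -> 14 > 13, search left half
lo=0, hi=5, mid=2, arr[mid]=7 -> 7 < 13, search right half
lo=3, hi=5, mid=4, arr[mid]=11 -> 11 < 13, search right half
lo=5, hi=5, mid=5, arr[mid]=13 -> Found target at index 5!

Binary search finds 13 at index 5 after 4 comparisons. The search repeatedly halves the search space by comparing with the middle element.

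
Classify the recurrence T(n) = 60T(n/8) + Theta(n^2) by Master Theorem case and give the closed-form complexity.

Master Theorem for T(n) = 60T(n/8) + O(n^2):

a = 60, b = 8, c = 2
log_b(a) = log_8(60) = 1.9690

Case 3: c = 2 > log_8(60) = 1.9690
T(n) = O(n^2) = O(n^2)

For T(n) = 60T(n/8) + O(n^2): log_8(60) = 1.9690. This is Case 3 of the Master Theorem (c > log_b(a), work dominated by root), giving O(n^2).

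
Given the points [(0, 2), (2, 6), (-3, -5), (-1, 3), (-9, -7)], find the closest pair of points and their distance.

Computing all pairwise distances among 5 points:

d((0, 2), (2, 6)) = 4.4721
d((0, 2), (-3, -5)) = 7.6158
d((0, 2), (-1, 3)) = 1.4142 <-- minimum
d((0, 2), (-9, -7)) = 12.7279
d((2, 6), (-3, -5)) = 12.083
d((2, 6), (-1, 3)) = 4.2426
d((2, 6), (-9, -7)) = 17.0294
d((-3, -5), (-1, 3)) = 8.2462
d((-3, -5), (-9, -7)) = 6.3246
d((-1, 3), (-9, -7)) = 12.8062

Closest pair: (0, 2) and (-1, 3) with distance 1.4142

The closest pair is (0, 2) and (-1, 3) with Euclidean distance 1.4142. For 5 points, brute-force pairwise comparison is shown above. For large n, the divide-and-conquer algorithm (sort by x, recurse on halves, check the dividing strip) achieves O(n log n).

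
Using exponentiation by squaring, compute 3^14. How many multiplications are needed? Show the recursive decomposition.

Computing 3^14 by squaring (build up from 3^1; each line after the first costs one multiplication):

3^1 = 3
3^2 = (3^1)^2 = 3^2 = 9
3^3 = 3 * 3^2 = 3 * 9 = 27
3^6 = (3^3)^2 = 27^2 = 729
3^7 = 3 * 3^6 = 3 * 729 = 2187
3^14 = (3^7)^2 = 2187^2 = 4782969

Result: 4782969
Multiplications needed: 5 (5 lines after 3^1)

3^14 = 4782969. Using exponentiation by squaring, this requires 5 multiplications. The key idea: if the exponent is even, square the half-power; if odd, multiply by the base once.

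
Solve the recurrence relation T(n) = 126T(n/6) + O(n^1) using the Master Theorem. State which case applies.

Master Theorem for T(n) = 126T(n/6) + O(n^1):

a = 126, b = 6, c = 1
log_b(a) = log_6(126) = 2.6992

Case 1: c = 1 < log_6(126) = 2.6992
T(n) = O(n^(log_6 126))

For T(n) = 126T(n/6) + O(n^1): log_6(126) = 2.6992. This is Case 1 of the Master Theorem (c < log_b(a), work dominated by leaves), giving O(n^(log_6 126)).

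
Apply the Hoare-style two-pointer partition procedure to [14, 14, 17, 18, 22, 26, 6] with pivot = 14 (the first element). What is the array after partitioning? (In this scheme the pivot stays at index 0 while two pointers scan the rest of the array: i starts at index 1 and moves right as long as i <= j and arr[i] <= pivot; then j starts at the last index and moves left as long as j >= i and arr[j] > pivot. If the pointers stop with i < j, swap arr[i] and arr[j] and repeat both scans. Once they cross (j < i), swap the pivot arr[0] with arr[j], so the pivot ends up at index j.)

Hoare-style two-pointer partition with pivot = 14:

Initial array: [14, 14, 17, 18, 22, 26, 6]

Pointers start at i = 1, j = 6.
i stops at index 2 (arr[2]=17 > 14), j stops at index 6 (arr[6]=6 <= 14): swap arr[2] and arr[6], array becomes [14, 14, 6, 18, 22, 26, 17]
i ends at 3, j ends at 2: the pointers have crossed (j < i), so scanning stops.

Swap pivot arr[0] with arr[2] to place pivot at position 2: [6, 14, 14, 18, 22, 26, 17]
Pivot position: 2

After partitioning with pivot 14, the array becomes [6, 14, 14, 18, 22, 26, 17]. The pivot is placed at index 2. All elements to the left of the pivot are <= 14, and all elements to the right are > 14.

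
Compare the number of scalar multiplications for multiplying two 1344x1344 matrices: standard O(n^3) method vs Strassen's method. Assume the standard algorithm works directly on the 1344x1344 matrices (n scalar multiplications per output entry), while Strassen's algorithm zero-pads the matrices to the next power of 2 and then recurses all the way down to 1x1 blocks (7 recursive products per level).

Matrix multiplication for 1344x1344 matrices:

Strassen's algorithm requires power-of-2 dimensions. Pad 1344x1344 to 2048x2048 (next power of 2).

Standard algorithm: 1344^3 = 2427715584 multiplications
Strassen's algorithm: 7^(log2(2048)) = 7^11 = 1977326743 multiplications
Savings: 2427715584 - 1977326743 = 450388841 multiplications

Standard: 2427715584 multiplications (1344^3). Strassen: 1977326743 multiplications (7^11, after padding to 2048x2048). Strassen reduces 8 recursive multiplications to 7 at each level.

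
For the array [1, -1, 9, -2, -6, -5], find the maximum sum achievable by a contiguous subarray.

Using Kadane's algorithm on [1, -1, 9, -2, -6, -5]:

Scanning through the array:
Position 1 (value -1): max_ending_here = 0, max_so_far = 1
Position 2 (value 9): max_ending_here = 9, max_so_far = 9
Position 3 (value -2): max_ending_here = 7, max_so_far = 9
Position 4 (value -6): max_ending_here = 1, max_so_far = 9
Position 5 (value -5): max_ending_here = -4, max_so_far = 9

Maximum subarray: [1, -1, 9]
Maximum sum: 9

The maximum subarray is [1, -1, 9] with sum 9. This subarray runs from index 0 to index 2.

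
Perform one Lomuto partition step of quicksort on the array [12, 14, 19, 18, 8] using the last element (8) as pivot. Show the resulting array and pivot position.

Lomuto partition with pivot = 8:

Initial array: [12, 14, 19, 18, 8]

arr[0]=12 > 8: no swap
arr[1]=14 > 8: no swap
arr[2]=19 > 8: no swap
arr[3]=18 > 8: no swap

Place pivot at position 0: [8, 14, 19, 18, 12]
Pivot position: 0

After partitioning with pivot 8, the array becomes [8, 14, 19, 18, 12]. The pivot is placed at index 0. All elements to the left of the pivot are <= 8, and all elements to the right are > 8.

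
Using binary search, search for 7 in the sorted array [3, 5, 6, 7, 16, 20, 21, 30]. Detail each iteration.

Binary search for 7 in [3, 5, 6, 7, 16, 20, 21, 30]:

lo=0, hi=7, mid=3, arr[mid]=7 -> Found target at index 3!

Binary search finds 7 at index 3 after 1 comparisons. The search repeatedly halves the search space by comparing with the middle element.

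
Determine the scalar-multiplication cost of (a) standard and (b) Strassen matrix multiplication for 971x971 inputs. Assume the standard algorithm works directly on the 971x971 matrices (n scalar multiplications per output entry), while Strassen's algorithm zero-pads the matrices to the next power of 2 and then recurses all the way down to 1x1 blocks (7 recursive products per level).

Matrix multiplication for 971x971 matrices:

Strassen's algorithm requires power-of-2 dimensions. Pad 971x971 to 1024x1024 (next power of 2).

Standard algorithm: 971^3 = 915498611 multiplications
Strassen's algorithm: 7^(log2(1024)) = 7^10 = 282475249 multiplications
Savings: 915498611 - 282475249 = 633023362 multiplications

Standard: 915498611 multiplications (971^3). Strassen: 282475249 multiplications (7^10, after padding to 1024x1024). Strassen reduces 8 recursive multiplications to 7 at each level.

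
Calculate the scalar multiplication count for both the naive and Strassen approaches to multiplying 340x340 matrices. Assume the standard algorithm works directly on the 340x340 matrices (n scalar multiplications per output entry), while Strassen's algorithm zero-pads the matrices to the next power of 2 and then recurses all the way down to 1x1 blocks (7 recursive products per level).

Matrix multiplication for 340x340 matrices:

Strassen's algorithm requires power-of-2 dimensions. Pad 340x340 to 512x512 (next power of 2).

Standard algorithm: 340^3 = 39304000 multiplications
Strassen's algorithm: 7^(log2(512)) = 7^9 = 40353607 multiplications
Difference: 39304000 - 40353607 = -1049607 (Strassen uses MORE here due to padding overhead — for small or just-over-power-of-2 n, padding can outweigh the per-level savings)

Standard: 39304000 multiplications (340^3). Strassen: 40353607 multiplications (7^9, after padding to 512x512). Strassen reduces 8 recursive multiplications to 7 at each level.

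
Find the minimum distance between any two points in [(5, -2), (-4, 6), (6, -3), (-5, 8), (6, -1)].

Computing all pairwise distances among 5 points:

d((5, -2), (-4, 6)) = 12.0416
d((5, -2), (6, -3)) = 1.4142 <-- minimum
d((5, -2), (-5, 8)) = 14.1421
d((5, -2), (6, -1)) = 1.4142 <-- minimum
d((-4, 6), (6, -3)) = 13.4536
d((-4, 6), (-5, 8)) = 2.2361
d((-4, 6), (6, -1)) = 12.2066
d((6, -3), (-5, 8)) = 15.5563
d((6, -3), (6, -1)) = 2.0
d((-5, 8), (6, -1)) = 14.2127

Minimum distance: 1.4142 (tie among 2 pairs: (5, -2) and (6, -3); (5, -2) and (6, -1))

The minimum Euclidean distance is 1.4142. There is a tie: 2 pairs achieve this minimum — (5, -2) and (6, -3); (5, -2) and (6, -1). Any of these is a valid closest pair. For 5 points, brute-force pairwise comparison is shown above. For large n, the divide-and-conquer algorithm (sort by x, recurse on halves, check the dividing strip) achieves O(n log n).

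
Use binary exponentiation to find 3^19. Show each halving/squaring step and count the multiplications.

Computing 3^19 by squaring (build up from 3^1; each line after the first costs one multiplication):

3^1 = 3
3^2 = (3^1)^2 = 3^2 = 9
3^4 = (3^2)^2 = 9^2 = 81
3^8 = (3^4)^2 = 81^2 = 6561
3^9 = 3 * 3^8 = 3 * 6561 = 19683
3^18 = (3^9)^2 = 19683^2 = 387420489
3^19 = 3 * 3^18 = 3 * 387420489 = 1162261467

Result: 1162261467
Multiplications needed: 6 (6 lines after 3^1)

3^19 = 1162261467. Using exponentiation by squaring, this requires 6 multiplications. The key idea: if the exponent is even, square the half-power; if odd, multiply by the base once.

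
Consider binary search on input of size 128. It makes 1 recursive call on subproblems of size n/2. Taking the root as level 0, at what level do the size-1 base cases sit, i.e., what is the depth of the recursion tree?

For divide and conquer with division factor 2:

Problem sizes at each level:
Level 0: 128
Level 1: 64
Level 2: 32
Level 3: 16
Level 4: 8
Level 5: 4
Level 6: 2
Level 7: 1

The root is level 0 and the size-1 base case is level 7 (the tree spans levels 0 through 7, i.e. 8 levels counting the root), so the depth is the number of divisions: log_2(128) = 7

The recursion tree depth is log_2(128) = 7. At each level, the problem size is divided by 2, so it takes 7 divisions to reduce to a base case of size 1. The algorithm makes 1 recursive call at each level.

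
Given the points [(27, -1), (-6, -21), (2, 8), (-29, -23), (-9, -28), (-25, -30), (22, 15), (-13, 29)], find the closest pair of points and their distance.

Computing all pairwise distances among 8 points:

d((27, -1), (-6, -21)) = 38.5876
d((27, -1), (2, 8)) = 26.5707
d((27, -1), (-29, -23)) = 60.1664
d((27, -1), (-9, -28)) = 45.0
d((27, -1), (-25, -30)) = 59.5399
d((27, -1), (22, 15)) = 16.7631
d((27, -1), (-13, 29)) = 50.0
d((-6, -21), (2, 8)) = 30.0832
d((-6, -21), (-29, -23)) = 23.0868
d((-6, -21), (-9, -28)) = 7.6158 <-- minimum
d((-6, -21), (-25, -30)) = 21.0238
d((-6, -21), (22, 15)) = 45.607
d((-6, -21), (-13, 29)) = 50.4876
d((2, 8), (-29, -23)) = 43.8406
d((2, 8), (-9, -28)) = 37.6431
d((2, 8), (-25, -30)) = 46.6154
d((2, 8), (22, 15)) = 21.1896
d((2, 8), (-13, 29)) = 25.807
d((-29, -23), (-9, -28)) = 20.6155
d((-29, -23), (-25, -30)) = 8.0623
d((-29, -23), (22, 15)) = 63.6003
d((-29, -23), (-13, 29)) = 54.4059
d((-9, -28), (-25, -30)) = 16.1245
d((-9, -28), (22, 15)) = 53.0094
d((-9, -28), (-13, 29)) = 57.1402
d((-25, -30), (22, 15)) = 65.0692
d((-25, -30), (-13, 29)) = 60.208
d((22, 15), (-13, 29)) = 37.6962

Closest pair: (-6, -21) and (-9, -28) with distance 7.6158

The closest pair is (-6, -21) and (-9, -28) with Euclidean distance 7.6158. For 8 points, brute-force pairwise comparison is shown above. For large n, the divide-and-conquer algorithm (sort by x, recurse on halves, check the dividing strip) achieves O(n log n).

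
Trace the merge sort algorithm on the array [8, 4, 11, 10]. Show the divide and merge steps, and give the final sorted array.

Merge sort trace:

Split: [8, 4, 11, 10] -> [8, 4] and [11, 10]
  Split: [8, 4] -> [8] and [4]
  Merge: [8] + [4] -> [4, 8]
  Split: [11, 10] -> [11] and [10]
  Merge: [11] + [10] -> [10, 11]
Merge: [4, 8] + [10, 11] -> [4, 8, 10, 11]

Final sorted array: [4, 8, 10, 11]

The merge sort proceeds by recursively splitting the array and merging sorted halves.
After all merges, the sorted array is [4, 8, 10, 11].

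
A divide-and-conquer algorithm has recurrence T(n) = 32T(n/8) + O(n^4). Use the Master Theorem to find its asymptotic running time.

Master Theorem for T(n) = 32T(n/8) + O(n^4):

a = 32, b = 8, c = 4
log_b(a) = log_8(32) = 1.6667

Case 3: c = 4 > log_8(32) = 1.6667
T(n) = O(n^4) = O(n^4)

For T(n) = 32T(n/8) + O(n^4): log_8(32) = 1.6667. This is Case 3 of the Master Theorem (c > log_b(a), work dominated by root), giving O(n^4).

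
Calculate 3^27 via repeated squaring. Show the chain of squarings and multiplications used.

Computing 3^27 by squaring (build up from 3^1; each line after the first costs one multiplication):

3^1 = 3
3^2 = (3^1)^2 = 3^2 = 9
3^3 = 3 * 3^2 = 3 * 9 = 27
3^6 = (3^3)^2 = 27^2 = 729
3^12 = (3^6)^2 = 729^2 = 531441
3^13 = 3 * 3^12 = 3 * 531441 = 1594323
3^26 = (3^13)^2 = 1594323^2 = 2541865828329
3^27 = 3 * 3^26 = 3 * 2541865828329 = 7625597484987

Result: 7625597484987
Multiplications needed: 7 (7 lines after 3^1)

3^27 = 7625597484987. Using exponentiation by squaring, this requires 7 multiplications. The key idea: if the exponent is even, square the half-power; if odd, multiply by the base once.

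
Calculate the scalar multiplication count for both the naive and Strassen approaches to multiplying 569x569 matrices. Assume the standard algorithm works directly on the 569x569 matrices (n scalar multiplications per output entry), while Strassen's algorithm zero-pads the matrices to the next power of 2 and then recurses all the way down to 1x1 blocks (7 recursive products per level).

Matrix multiplication for 569x569 matrices:

Strassen's algorithm requires power-of-2 dimensions. Pad 569x569 to 1024x1024 (next power of 2).

Standard algorithm: 569^3 = 184220009 multiplications
Strassen's algorithm: 7^(log2(1024)) = 7^10 = 282475249 multiplications
Difference: 184220009 - 282475249 = -98255240 (Strassen uses MORE here due to padding overhead — for small or just-over-power-of-2 n, padding can outweigh the per-level savings)

Standard: 184220009 multiplications (569^3). Strassen: 282475249 multiplications (7^10, after padding to 1024x1024). Strassen reduces 8 recursive multiplications to 7 at each level.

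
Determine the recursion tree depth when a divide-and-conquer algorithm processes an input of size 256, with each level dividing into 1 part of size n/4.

For divide and conquer with division factor 4:

Problem sizes at each level:
Level 0: 256
Level 1: 64
Level 2: 16
Level 3: 4
Level 4: 1

The root is level 0 and the size-1 base case is level 4 (the tree spans levels 0 through 4, i.e. 5 levels counting the root), so the depth is the number of divisions: log_4(256) = 4

The recursion tree depth is log_4(256) = 4. At each level, the problem size is divided by 4, so it takes 4 divisions to reduce to a base case of size 1. The algorithm makes 1 recursive call at each level.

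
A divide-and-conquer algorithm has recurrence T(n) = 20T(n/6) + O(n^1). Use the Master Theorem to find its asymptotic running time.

Master Theorem for T(n) = 20T(n/6) + O(n^1):

a = 20, b = 6, c = 1
log_b(a) = log_6(20) = 1.6720

Case 1: c = 1 < log_6(20) = 1.6720
T(n) = O(n^(log_6 20))

For T(n) = 20T(n/6) + O(n^1): log_6(20) = 1.6720. This is Case 1 of the Master Theorem (c < log_b(a), work dominated by leaves), giving O(n^(log_6 20)).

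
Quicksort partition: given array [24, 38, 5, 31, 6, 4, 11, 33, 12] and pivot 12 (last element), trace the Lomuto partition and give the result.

Lomuto partition with pivot = 12:

Initial array: [24, 38, 5, 31, 6, 4, 11, 33, 12]

arr[0]=24 > 12: no swap
arr[1]=38 > 12: no swap
arr[2]=5 <= 12: swap with position 0, array becomes [5, 38, 24, 31, 6, 4, 11, 33, 12]
arr[3]=31 > 12: no swap
arr[4]=6 <= 12: swap with position 1, array becomes [5, 6, 24, 31, 38, 4, 11, 33, 12]
arr[5]=4 <= 12: swap with position 2, array becomes [5, 6, 4, 31, 38, 24, 11, 33, 12]
arr[6]=11 <= 12: swap with position 3, array becomes [5, 6, 4, 11, 38, 24, 31, 33, 12]
arr[7]=33 > 12: no swap

Place pivot at position 4: [5, 6, 4, 11, 12, 24, 31, 33, 38]
Pivot position: 4

After partitioning with pivot 12, the array becomes [5, 6, 4, 11, 12, 24, 31, 33, 38]. The pivot is placed at index 4. All elements to the left of the pivot are <= 12, and all elements to the right are > 12.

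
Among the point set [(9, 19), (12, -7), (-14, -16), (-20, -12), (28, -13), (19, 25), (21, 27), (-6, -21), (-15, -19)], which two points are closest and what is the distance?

Computing all pairwise distances among 9 points:

d((9, 19), (12, -7)) = 26.1725
d((9, 19), (-14, -16)) = 41.8808
d((9, 19), (-20, -12)) = 42.45
d((9, 19), (28, -13)) = 37.2156
d((9, 19), (19, 25)) = 11.6619
d((9, 19), (21, 27)) = 14.4222
d((9, 19), (-6, -21)) = 42.72
d((9, 19), (-15, -19)) = 44.9444
d((12, -7), (-14, -16)) = 27.5136
d((12, -7), (-20, -12)) = 32.3883
d((12, -7), (28, -13)) = 17.088
d((12, -7), (19, 25)) = 32.7567
d((12, -7), (21, 27)) = 35.171
d((12, -7), (-6, -21)) = 22.8035
d((12, -7), (-15, -19)) = 29.5466
d((-14, -16), (-20, -12)) = 7.2111
d((-14, -16), (28, -13)) = 42.107
d((-14, -16), (19, 25)) = 52.6308
d((-14, -16), (21, 27)) = 55.4437
d((-14, -16), (-6, -21)) = 9.434
d((-14, -16), (-15, -19)) = 3.1623
d((-20, -12), (28, -13)) = 48.0104
d((-20, -12), (19, 25)) = 53.7587
d((-20, -12), (21, 27)) = 56.5862
d((-20, -12), (-6, -21)) = 16.6433
d((-20, -12), (-15, -19)) = 8.6023
d((28, -13), (19, 25)) = 39.0512
d((28, -13), (21, 27)) = 40.6079
d((28, -13), (-6, -21)) = 34.9285
d((28, -13), (-15, -19)) = 43.4166
d((19, 25), (21, 27)) = 2.8284 <-- minimum
d((19, 25), (-6, -21)) = 52.3546
d((19, 25), (-15, -19)) = 55.6058
d((21, 27), (-6, -21)) = 55.0727
d((21, 27), (-15, -19)) = 58.4123
d((-6, -21), (-15, -19)) = 9.2195

Closest pair: (19, 25) and (21, 27) with distance 2.8284

The closest pair is (19, 25) and (21, 27) with Euclidean distance 2.8284. For 9 points, brute-force pairwise comparison is shown above. For large n, the divide-and-conquer algorithm (sort by x, recurse on halves, check the dividing strip) achieves O(n log n).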